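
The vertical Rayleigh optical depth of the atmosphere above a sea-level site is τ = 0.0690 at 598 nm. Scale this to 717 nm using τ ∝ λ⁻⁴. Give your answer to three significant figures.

0.0334

τ(717 nm) = τ(598 nm) × (598/717)⁴ = 0.0690 × (0.8340)⁴ = 0.0690 × 0.4839 = 0.0334.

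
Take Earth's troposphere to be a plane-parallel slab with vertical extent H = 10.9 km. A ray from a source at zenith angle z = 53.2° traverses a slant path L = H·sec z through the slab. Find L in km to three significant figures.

sec z = 1/cos 53.2° = 1.6694.
L = 10.9 × 1.6694 = 18.196 km.

18.2 km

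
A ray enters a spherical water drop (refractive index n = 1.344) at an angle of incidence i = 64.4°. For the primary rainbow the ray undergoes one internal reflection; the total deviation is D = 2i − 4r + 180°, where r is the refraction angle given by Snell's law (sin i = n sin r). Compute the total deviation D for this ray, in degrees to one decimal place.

140.2°

sin r = sin 64.4° / 1.344 = 0.9018/1.344 = 0.6710; r = 42.14°.
D = 2·64.4° − 4·42.14° + 180° = 128.80° − 168.58° + 180° = 140.22°.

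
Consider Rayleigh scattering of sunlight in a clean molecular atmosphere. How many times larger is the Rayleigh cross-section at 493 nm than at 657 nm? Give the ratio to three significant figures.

3.15

Rayleigh scattering ∝ λ⁻⁴, so the ratio of coefficients is the inverse fourth power of the wavelength ratio.
σ(493)/σ(657) = (657/493)⁴ = (1.3327)⁴ = 3.154.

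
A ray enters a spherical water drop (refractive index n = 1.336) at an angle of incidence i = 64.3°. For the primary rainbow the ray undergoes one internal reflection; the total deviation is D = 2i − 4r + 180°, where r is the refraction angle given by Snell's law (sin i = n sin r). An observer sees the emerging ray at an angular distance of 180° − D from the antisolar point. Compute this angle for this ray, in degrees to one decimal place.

sin r = sin 64.3° / 1.336 = 0.9011/1.336 = 0.6745; r = 42.41°.
D = 2·64.3° − 4·42.41° + 180° = 128.60° − 169.65° + 180° = 138.95°.
Angle from antisolar point = 180° − D = 41.05°.

41.0°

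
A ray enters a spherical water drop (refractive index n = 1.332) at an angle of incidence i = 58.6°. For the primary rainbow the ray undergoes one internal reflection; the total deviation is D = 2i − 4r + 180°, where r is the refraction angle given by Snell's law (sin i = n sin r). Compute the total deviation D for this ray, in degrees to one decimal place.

137.8°

sin r = sin 58.6° / 1.332 = 0.8536/1.332 = 0.6408; r = 39.85°.
D = 2·58.6° − 4·39.85° + 180° = 117.20° − 159.41° + 180° = 137.79°.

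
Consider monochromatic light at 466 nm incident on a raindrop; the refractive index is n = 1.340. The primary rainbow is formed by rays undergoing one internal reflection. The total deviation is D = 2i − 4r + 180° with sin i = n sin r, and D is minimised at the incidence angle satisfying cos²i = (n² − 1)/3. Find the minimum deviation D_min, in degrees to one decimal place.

cos²i = (1.79560 − 1)/3 = 0.26520; i = arccos(0.51498) = 59.004°.
sin r = sin 59.004°/1.340 = 0.63971; r = 39.770°.
D_min = 2·59.004° − 4·39.770° + 180° = 138.929°.

138.9°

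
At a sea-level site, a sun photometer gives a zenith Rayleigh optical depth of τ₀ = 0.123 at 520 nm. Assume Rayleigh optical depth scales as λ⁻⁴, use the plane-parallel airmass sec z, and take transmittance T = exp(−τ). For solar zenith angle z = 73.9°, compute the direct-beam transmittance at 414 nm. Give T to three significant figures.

sec 73.9° = 3.6060.
τ = 0.123 × (520/414)⁴ × 3.6060 = 0.123 × 2.4889 × 3.6060 = 1.1039.
T = exp(−1.1039) = 0.3316.

0.332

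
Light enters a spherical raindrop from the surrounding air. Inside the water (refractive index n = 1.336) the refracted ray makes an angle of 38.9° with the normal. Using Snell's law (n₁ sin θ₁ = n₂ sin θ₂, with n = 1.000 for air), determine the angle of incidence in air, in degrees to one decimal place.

57.0°

Snell: sin θ_i = n · sin θ_r = 1.336 × sin 38.9° = 1.336 × 0.6280 = 0.8390.
θ_i = arcsin(0.8390) = 57.03°.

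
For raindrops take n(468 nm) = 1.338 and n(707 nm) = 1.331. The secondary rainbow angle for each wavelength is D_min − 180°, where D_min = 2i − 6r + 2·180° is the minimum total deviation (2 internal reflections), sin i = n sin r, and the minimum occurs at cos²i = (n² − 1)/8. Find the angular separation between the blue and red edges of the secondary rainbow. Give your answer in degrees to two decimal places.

At 468 nm (n = 1.338): cos²i = 0.09878 → i = 71.682°, r = 45.195°, D_min = 232.193°, rainbow angle = 52.193°.
At 707 nm (n = 1.331): cos²i = 0.09645 → i = 71.907°, r = 45.575°, D_min = 230.365°, rainbow angle = 50.365°.
Angular width = |52.193° − 50.365°| = 1.828°.

1.83°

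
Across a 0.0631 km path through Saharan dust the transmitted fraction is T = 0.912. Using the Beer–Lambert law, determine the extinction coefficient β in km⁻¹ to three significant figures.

1.46 km⁻¹

Beer–Lambert: T = exp(−βL) ⇒ β = −ln(T)/L = −ln(0.912)/0.0631 = 0.0921/0.0631 = 1.46 km⁻¹.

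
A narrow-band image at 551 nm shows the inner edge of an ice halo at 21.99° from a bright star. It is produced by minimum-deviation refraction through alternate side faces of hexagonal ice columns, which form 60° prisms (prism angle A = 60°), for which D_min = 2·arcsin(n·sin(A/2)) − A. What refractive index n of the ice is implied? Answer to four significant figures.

1.312

Rearranging: n = sin((D_min + A)/2) / sin(A/2).
(D_min + A)/2 = (21.99° + 60°)/2 = 40.995°.
n = sin 40.995° / sin 30° = 0.6560 / 0.5000 = 1.3120.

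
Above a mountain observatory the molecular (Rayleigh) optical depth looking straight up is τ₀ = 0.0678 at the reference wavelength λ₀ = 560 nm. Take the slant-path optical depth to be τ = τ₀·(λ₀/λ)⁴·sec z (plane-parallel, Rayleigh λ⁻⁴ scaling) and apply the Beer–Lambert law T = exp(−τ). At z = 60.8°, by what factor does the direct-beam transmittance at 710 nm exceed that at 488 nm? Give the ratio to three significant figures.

Airmass: sec 60.8° = 2.0498.
τ(710 nm) = 0.0678 × (560/710)⁴ × 2.0498 = 0.0678 × 0.3870 × 2.0498 = 0.0538.
τ(488 nm) = 0.0678 × (560/488)⁴ × 2.0498 = 0.0678 × 1.7341 × 2.0498 = 0.2410.
T(710)/T(488) = exp(τ_B − τ_A) = exp(0.1872) = 1.2059.

1.21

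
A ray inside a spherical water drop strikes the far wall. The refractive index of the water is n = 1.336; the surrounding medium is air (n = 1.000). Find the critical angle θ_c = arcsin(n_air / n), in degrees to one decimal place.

sin θ_c = n_air / n = 1.000 / 1.336 = 0.7485.
θ_c = arcsin(0.7485) = 48.46°.

48.5°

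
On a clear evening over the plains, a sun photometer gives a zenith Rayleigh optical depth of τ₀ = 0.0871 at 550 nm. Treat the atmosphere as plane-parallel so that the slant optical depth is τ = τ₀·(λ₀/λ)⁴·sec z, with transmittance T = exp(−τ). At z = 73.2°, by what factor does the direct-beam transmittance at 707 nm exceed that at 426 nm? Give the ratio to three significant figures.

2.07

Airmass: sec 73.2° = 3.4598.
τ(707 nm) = 0.0871 × (550/707)⁴ × 3.4598 = 0.0871 × 0.3662 × 3.4598 = 0.1104.
τ(426 nm) = 0.0871 × (550/426)⁴ × 3.4598 = 0.0871 × 2.7785 × 3.4598 = 0.8373.
T(707)/T(426) = exp(τ_B − τ_A) = exp(0.7269) = 2.0687.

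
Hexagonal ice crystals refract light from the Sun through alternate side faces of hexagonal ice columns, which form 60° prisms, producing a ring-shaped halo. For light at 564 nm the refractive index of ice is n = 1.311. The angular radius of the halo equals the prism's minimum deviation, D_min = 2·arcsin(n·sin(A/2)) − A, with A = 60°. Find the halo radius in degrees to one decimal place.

21.9°

n·sin(A/2) = 1.311 × sin 30° = 1.311 × 0.5000 = 0.6555.
D_min = 2·arcsin(0.6555) − 60° = 2 × 40.958° − 60° = 21.915°.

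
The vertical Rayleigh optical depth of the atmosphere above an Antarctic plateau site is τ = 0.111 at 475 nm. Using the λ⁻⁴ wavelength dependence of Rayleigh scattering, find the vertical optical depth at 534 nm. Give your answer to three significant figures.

τ(534 nm) = τ(475 nm) × (475/534)⁴ = 0.111 × (0.8895)⁴ = 0.111 × 0.6261 = 0.0695.

0.0695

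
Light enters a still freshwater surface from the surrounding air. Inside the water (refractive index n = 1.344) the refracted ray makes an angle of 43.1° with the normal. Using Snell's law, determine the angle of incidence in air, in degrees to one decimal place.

Snell: sin θ_i = n · sin θ_r = 1.344 × sin 43.1° = 1.344 × 0.6833 = 0.9183.
θ_i = arcsin(0.9183) = 66.68°.

66.7°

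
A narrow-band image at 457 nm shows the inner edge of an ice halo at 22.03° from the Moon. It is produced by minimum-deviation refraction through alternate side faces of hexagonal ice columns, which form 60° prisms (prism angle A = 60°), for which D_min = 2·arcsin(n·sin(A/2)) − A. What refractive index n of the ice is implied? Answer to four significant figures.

1.313

Rearranging: n = sin((D_min + A)/2) / sin(A/2).
(D_min + A)/2 = (22.03° + 60°)/2 = 41.015°.
n = sin 41.015° / sin 30° = 0.6563 / 0.5000 = 1.3125.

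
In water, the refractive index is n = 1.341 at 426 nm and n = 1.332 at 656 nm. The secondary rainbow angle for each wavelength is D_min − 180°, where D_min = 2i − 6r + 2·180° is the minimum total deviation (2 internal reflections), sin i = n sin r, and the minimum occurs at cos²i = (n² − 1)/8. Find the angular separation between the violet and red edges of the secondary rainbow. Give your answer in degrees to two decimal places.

2.34°

At 426 nm (n = 1.341): cos²i = 0.09979 → i = 71.586°, r = 45.034°, D_min = 232.966°, rainbow angle = 52.966°.
At 656 nm (n = 1.332): cos²i = 0.09678 → i = 71.875°, r = 45.520°, D_min = 230.628°, rainbow angle = 50.628°.
Angular width = |52.966° − 50.628°| = 2.337°.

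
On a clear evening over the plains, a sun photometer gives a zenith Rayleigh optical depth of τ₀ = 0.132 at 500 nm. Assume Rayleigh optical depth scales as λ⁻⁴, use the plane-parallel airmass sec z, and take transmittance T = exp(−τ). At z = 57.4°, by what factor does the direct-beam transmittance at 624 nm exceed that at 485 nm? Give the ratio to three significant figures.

Airmass: sec 57.4° = 1.8561.
τ(624 nm) = 0.132 × (500/624)⁴ × 1.8561 = 0.132 × 0.4122 × 1.8561 = 0.1010.
τ(485 nm) = 0.132 × (500/485)⁴ × 1.8561 = 0.132 × 1.1296 × 1.8561 = 0.2767.
T(624)/T(485) = exp(τ_B − τ_A) = exp(0.1757) = 1.1921.

1.19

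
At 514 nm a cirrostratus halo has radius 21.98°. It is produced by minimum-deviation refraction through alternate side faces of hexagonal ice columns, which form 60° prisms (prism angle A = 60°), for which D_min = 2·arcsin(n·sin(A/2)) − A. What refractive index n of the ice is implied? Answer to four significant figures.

1.312

Rearranging: n = sin((D_min + A)/2) / sin(A/2).
(D_min + A)/2 = (21.98° + 60°)/2 = 40.990°.
n = sin 40.990° / sin 30° = 0.6559 / 0.5000 = 1.3119.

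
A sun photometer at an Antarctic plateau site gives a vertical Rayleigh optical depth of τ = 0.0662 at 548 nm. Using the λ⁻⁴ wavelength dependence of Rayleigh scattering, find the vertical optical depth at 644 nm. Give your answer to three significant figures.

0.0347

τ(644 nm) = τ(548 nm) × (548/644)⁴ = 0.0662 × (0.8509)⁴ = 0.0662 × 0.5243 = 0.0347.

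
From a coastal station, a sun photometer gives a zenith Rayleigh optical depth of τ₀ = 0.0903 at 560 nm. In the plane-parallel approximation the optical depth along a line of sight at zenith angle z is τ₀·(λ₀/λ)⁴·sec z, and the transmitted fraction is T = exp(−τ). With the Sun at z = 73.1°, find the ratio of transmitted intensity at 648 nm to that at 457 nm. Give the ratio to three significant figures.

1.69

Airmass: sec 73.1° = 3.4399.
τ(648 nm) = 0.0903 × (560/648)⁴ × 3.4399 = 0.0903 × 0.5578 × 3.4399 = 0.1733.
τ(457 nm) = 0.0903 × (560/457)⁴ × 3.4399 = 0.0903 × 2.2547 × 3.4399 = 0.7004.
T(648)/T(457) = exp(τ_B − τ_A) = exp(0.5271) = 1.6940.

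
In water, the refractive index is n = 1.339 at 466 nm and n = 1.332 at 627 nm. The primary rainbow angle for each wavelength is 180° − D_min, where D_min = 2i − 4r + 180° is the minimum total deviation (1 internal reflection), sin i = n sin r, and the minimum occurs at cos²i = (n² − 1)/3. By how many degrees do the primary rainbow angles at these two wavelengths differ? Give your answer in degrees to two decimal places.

At 466 nm (n = 1.339): cos²i = 0.26431 → i = 59.062°, r = 39.834°, D_min = 138.786°, rainbow angle = 41.214°.
At 627 nm (n = 1.332): cos²i = 0.25807 → i = 59.469°, r = 40.290°, D_min = 137.776°, rainbow angle = 42.224°.
Angular width = |41.214° − 42.224°| = 1.010°.

1.01°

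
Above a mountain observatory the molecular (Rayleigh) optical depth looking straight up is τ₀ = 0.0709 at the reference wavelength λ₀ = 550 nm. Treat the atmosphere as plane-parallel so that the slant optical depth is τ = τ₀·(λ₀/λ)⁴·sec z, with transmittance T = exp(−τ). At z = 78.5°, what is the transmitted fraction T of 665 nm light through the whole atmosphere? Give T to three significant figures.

0.847

sec 78.5° = 5.0159.
τ = 0.0709 × (550/665)⁴ × 5.0159 = 0.0709 × 0.4679 × 5.0159 = 0.1664.
T = exp(−0.1664) = 0.8467.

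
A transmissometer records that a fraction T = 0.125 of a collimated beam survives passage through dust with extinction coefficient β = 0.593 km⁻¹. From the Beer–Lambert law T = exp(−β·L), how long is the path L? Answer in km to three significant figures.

3.51 km

Beer–Lambert: T = exp(−βL) ⇒ L = −ln(T)/β = −ln(0.125)/0.593 = 2.0794/0.593 = 3.507 km.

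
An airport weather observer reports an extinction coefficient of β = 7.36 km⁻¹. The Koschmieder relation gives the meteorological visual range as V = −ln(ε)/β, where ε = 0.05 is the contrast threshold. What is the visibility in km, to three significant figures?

0.407 km

V = −ln(0.05) / 7.36 = 2.996 / 7.36 = 0.4070 km.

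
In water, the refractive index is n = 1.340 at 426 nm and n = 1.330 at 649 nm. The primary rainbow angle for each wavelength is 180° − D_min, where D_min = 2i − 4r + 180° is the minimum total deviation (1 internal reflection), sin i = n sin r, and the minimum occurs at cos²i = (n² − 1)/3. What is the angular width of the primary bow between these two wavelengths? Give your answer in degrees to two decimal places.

1.45°

At 426 nm (n = 1.340): cos²i = 0.26520 → i = 59.004°, r = 39.770°, D_min = 138.929°, rainbow angle = 41.071°.
At 649 nm (n = 1.330): cos²i = 0.25630 → i = 59.585°, r = 40.422°, D_min = 137.484°, rainbow angle = 42.516°.
Angular width = |41.071° − 42.516°| = 1.445°.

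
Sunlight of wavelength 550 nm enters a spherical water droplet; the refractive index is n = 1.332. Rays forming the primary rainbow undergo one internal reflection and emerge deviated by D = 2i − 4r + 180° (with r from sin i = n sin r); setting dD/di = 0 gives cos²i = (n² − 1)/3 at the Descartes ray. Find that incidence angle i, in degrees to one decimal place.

59.5°

cos²i = (1.332² − 1)/3 = (1.77422 − 1)/3 = 0.25807.
cos i = 0.50801, so i = 59.469°.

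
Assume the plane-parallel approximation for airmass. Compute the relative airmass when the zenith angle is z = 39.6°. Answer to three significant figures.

1.30

X = sec z = 1/cos 39.6° = 1/0.7705 = 1.2978.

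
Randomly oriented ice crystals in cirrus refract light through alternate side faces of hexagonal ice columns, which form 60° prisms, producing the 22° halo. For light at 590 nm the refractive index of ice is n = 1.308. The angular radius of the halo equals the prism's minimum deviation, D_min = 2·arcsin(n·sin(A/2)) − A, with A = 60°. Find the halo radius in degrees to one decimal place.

21.7°

n·sin(A/2) = 1.308 × sin 30° = 1.308 × 0.5000 = 0.6540.
D_min = 2·arcsin(0.6540) − 60° = 2 × 40.844° − 60° = 21.688°.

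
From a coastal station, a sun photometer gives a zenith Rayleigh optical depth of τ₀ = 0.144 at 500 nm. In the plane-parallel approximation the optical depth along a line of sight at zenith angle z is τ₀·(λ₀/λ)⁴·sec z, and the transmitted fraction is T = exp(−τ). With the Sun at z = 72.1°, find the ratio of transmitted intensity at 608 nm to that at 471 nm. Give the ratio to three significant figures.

Airmass: sec 72.1° = 3.2535.
τ(608 nm) = 0.144 × (500/608)⁴ × 3.2535 = 0.144 × 0.4574 × 3.2535 = 0.2143.
τ(471 nm) = 0.144 × (500/471)⁴ × 3.2535 = 0.144 × 1.2700 × 3.2535 = 0.5950.
T(608)/T(471) = exp(τ_B − τ_A) = exp(0.3807) = 1.4633.

1.46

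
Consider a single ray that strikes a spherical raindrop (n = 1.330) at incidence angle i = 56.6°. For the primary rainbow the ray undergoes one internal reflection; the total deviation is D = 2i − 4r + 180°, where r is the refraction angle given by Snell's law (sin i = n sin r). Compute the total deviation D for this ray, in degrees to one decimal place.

137.7°

sin r = sin 56.6° / 1.330 = 0.8348/1.330 = 0.6277; r = 38.88°.
D = 2·56.6° − 4·38.88° + 180° = 113.20° − 155.52° + 180° = 137.68°.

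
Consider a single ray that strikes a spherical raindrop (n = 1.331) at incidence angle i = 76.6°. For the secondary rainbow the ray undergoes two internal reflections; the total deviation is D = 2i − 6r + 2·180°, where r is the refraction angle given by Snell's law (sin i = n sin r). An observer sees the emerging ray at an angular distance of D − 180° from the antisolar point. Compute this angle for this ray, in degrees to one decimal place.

51.4°

sin r = sin 76.6° / 1.331 = 0.9728/1.331 = 0.7309; r = 46.96°.
D = 2·76.6° − 6·46.96° + 2·180° = 153.20° − 281.75° + 360° = 231.45°.
Angle from antisolar point = D − 180° = 51.45°.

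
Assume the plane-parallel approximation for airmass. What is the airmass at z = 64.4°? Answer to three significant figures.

2.31

X = sec z = 1/cos 64.4° = 1/0.4321 = 2.3144.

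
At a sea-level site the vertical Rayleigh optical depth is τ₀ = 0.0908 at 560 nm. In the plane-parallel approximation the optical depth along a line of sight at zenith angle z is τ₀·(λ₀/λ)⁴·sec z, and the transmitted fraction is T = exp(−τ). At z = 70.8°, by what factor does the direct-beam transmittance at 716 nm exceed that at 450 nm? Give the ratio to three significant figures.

1.75

Airmass: sec 70.8° = 3.0407.
τ(716 nm) = 0.0908 × (560/716)⁴ × 3.0407 = 0.0908 × 0.3742 × 3.0407 = 0.1033.
τ(450 nm) = 0.0908 × (560/450)⁴ × 3.0407 = 0.0908 × 2.3983 × 3.0407 = 0.6622.
T(716)/T(450) = exp(τ_B − τ_A) = exp(0.5589) = 1.7487.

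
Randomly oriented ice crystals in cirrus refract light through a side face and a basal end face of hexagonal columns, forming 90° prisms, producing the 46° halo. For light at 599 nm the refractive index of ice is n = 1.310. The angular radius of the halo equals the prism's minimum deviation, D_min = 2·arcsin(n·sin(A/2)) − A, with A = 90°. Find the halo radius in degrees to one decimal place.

45.7°

n·sin(A/2) = 1.310 × sin 45° = 1.310 × 0.7071 = 0.9263.
D_min = 2·arcsin(0.9263) − 90° = 2 × 67.867° − 90° = 45.733°.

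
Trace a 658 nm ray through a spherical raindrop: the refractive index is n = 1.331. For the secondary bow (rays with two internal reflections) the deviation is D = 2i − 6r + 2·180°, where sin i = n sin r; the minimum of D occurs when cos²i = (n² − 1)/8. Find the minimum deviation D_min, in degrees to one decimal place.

cos²i = (1.77156 − 1)/8 = 0.09645; i = arccos(0.31056) = 71.907°.
sin r = sin 71.907°/1.331 = 0.71417; r = 45.575°.
D_min = 2·71.907° − 6·45.575° + 360° = 230.365°.

230.4°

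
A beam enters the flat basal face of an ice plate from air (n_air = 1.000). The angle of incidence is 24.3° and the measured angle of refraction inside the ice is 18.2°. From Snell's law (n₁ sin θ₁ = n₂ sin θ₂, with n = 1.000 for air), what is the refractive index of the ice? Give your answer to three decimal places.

n = sin θ_i / sin θ_r = sin 24.3° / sin 18.2° = 0.4115 / 0.3123 = 1.3175.

1.318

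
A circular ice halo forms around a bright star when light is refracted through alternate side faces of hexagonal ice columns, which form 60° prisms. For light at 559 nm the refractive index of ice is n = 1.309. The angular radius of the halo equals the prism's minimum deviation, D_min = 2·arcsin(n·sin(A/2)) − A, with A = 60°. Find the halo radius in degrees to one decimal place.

21.8°

n·sin(A/2) = 1.309 × sin 30° = 1.309 × 0.5000 = 0.6545.
D_min = 2·arcsin(0.6545) − 60° = 2 × 40.882° − 60° = 21.763°.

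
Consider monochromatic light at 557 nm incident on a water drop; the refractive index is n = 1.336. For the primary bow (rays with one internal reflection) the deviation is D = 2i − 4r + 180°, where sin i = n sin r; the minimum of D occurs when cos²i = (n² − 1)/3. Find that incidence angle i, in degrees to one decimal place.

59.2°

cos²i = (1.336² − 1)/3 = (1.78490 − 1)/3 = 0.26163.
cos i = 0.51150, so i = 59.236°.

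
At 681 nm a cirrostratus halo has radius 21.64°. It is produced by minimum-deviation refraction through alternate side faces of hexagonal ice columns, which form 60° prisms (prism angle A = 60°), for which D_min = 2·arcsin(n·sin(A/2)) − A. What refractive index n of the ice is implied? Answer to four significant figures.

1.307

Rearranging: n = sin((D_min + A)/2) / sin(A/2).
(D_min + A)/2 = (21.64° + 60°)/2 = 40.820°.
n = sin 40.820° / sin 30° = 0.6537 / 0.5000 = 1.3074.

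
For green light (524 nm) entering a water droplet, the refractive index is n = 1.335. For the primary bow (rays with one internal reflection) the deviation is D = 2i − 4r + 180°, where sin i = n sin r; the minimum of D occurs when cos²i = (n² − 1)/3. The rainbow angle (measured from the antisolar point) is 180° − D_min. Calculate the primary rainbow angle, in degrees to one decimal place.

cos²i = (1.78222 − 1)/3 = 0.26074; i = arccos(0.51063) = 59.294°.
sin r = sin 59.294°/1.335 = 0.64405; r = 40.094°.
D_min = 2·59.294° − 4·40.094° + 180° = 138.212°.
Rainbow angle = 180° − D_min = 41.788°.

41.8°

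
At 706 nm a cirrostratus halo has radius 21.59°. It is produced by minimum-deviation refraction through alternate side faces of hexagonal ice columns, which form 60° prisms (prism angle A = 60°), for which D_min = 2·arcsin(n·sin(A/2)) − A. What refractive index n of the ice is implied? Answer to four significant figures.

1.307

Rearranging: n = sin((D_min + A)/2) / sin(A/2).
(D_min + A)/2 = (21.59° + 60°)/2 = 40.795°.
n = sin 40.795° / sin 30° = 0.6534 / 0.5000 = 1.3067.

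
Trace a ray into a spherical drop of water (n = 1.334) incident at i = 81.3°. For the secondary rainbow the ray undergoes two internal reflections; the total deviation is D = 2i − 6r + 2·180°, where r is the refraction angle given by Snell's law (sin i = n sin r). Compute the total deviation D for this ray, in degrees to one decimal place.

sin r = sin 81.3° / 1.334 = 0.9885/1.334 = 0.7410; r = 47.82°.
D = 2·81.3° − 6·47.82° + 2·180° = 162.60° − 286.90° + 360° = 235.70°.

235.7°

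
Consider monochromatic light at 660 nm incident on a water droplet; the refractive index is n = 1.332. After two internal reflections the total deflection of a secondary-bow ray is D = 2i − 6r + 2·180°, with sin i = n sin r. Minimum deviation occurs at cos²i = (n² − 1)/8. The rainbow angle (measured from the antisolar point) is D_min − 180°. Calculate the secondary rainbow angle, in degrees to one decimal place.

50.6°

cos²i = (1.77422 − 1)/8 = 0.09678; i = arccos(0.31109) = 71.875°.
sin r = sin 71.875°/1.332 = 0.71350; r = 45.520°.
D_min = 2·71.875° − 6·45.520° + 360° = 230.628°.
Rainbow angle = D_min − 180° = 50.628°.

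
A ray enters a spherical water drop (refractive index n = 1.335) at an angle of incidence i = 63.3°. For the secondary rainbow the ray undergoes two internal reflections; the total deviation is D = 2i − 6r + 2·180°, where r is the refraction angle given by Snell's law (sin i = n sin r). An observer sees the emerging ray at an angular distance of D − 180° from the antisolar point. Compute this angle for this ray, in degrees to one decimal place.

54.6°

sin r = sin 63.3° / 1.335 = 0.8934/1.335 = 0.6692; r = 42.00°.
D = 2·63.3° − 6·42.00° + 2·180° = 126.60° − 252.03° + 360° = 234.57°.
Angle from antisolar point = D − 180° = 54.57°.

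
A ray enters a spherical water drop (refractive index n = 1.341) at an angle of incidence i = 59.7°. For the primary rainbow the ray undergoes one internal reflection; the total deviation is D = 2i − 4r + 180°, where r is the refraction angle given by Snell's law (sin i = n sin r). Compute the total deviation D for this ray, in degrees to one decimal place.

sin r = sin 59.7° / 1.341 = 0.8634/1.341 = 0.6438; r = 40.08°.
D = 2·59.7° − 4·40.08° + 180° = 119.40° − 160.32° + 180° = 139.08°.

139.1°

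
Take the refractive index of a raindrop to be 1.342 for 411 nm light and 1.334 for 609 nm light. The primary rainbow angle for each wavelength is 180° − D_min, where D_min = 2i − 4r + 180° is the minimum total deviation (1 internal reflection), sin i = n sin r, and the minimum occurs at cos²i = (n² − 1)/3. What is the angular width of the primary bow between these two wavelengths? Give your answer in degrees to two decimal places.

1.15°

At 411 nm (n = 1.342): cos²i = 0.26699 → i = 58.888°, r = 39.641°, D_min = 139.213°, rainbow angle = 40.787°.
At 609 nm (n = 1.334): cos²i = 0.25985 → i = 59.352°, r = 40.159°, D_min = 138.067°, rainbow angle = 41.933°.
Angular width = |40.787° − 41.933°| = 1.146°.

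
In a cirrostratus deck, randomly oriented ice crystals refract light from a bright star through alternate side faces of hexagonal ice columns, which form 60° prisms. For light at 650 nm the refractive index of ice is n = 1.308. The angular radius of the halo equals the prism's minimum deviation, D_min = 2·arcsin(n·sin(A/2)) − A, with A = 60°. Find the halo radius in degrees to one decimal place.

21.7°

n·sin(A/2) = 1.308 × sin 30° = 1.308 × 0.5000 = 0.6540.
D_min = 2·arcsin(0.6540) − 60° = 2 × 40.844° − 60° = 21.688°.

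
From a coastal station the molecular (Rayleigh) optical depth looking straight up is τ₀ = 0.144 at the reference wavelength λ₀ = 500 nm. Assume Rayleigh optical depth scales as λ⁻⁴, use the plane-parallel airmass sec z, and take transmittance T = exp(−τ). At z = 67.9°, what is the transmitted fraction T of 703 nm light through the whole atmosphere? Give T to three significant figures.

sec 67.9° = 2.6580.
τ = 0.144 × (500/703)⁴ × 2.6580 = 0.144 × 0.2559 × 2.6580 = 0.0979.
T = exp(−0.0979) = 0.9067.

0.907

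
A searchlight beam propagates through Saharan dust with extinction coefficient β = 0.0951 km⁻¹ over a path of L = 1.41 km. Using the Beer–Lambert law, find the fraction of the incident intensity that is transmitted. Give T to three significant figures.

τ = β·L = 0.0951 × 1.41 = 0.1341.
T = exp(−0.1341) = 0.8745.

0.875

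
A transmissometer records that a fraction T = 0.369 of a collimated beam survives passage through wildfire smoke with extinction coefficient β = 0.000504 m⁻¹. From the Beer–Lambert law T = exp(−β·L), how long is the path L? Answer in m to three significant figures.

1980 m

Beer–Lambert: T = exp(−βL) ⇒ L = −ln(T)/β = −ln(0.369)/0.000504 = 0.9970/0.000504 = 1978 m.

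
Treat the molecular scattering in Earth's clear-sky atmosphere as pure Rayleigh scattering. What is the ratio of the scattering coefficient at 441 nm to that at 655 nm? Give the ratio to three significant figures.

Rayleigh scattering ∝ λ⁻⁴, so the ratio of coefficients is the inverse fourth power of the wavelength ratio.
σ(441)/σ(655) = (655/441)⁴ = (1.4853)⁴ = 4.866.

4.87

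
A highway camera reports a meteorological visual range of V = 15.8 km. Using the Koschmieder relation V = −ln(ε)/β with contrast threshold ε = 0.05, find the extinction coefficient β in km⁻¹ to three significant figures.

0.190 km⁻¹

β = −ln(0.05) / V = 2.996 / 15.8 = 0.1896 km⁻¹.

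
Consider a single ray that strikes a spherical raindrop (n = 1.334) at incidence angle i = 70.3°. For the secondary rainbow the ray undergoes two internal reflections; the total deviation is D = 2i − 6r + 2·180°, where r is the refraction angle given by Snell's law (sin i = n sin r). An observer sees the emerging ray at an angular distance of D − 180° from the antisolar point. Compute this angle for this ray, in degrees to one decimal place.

51.3°

sin r = sin 70.3° / 1.334 = 0.9415/1.334 = 0.7058; r = 44.89°.
D = 2·70.3° − 6·44.89° + 2·180° = 140.60° − 269.34° + 360° = 231.26°.
Angle from antisolar point = D − 180° = 51.26°.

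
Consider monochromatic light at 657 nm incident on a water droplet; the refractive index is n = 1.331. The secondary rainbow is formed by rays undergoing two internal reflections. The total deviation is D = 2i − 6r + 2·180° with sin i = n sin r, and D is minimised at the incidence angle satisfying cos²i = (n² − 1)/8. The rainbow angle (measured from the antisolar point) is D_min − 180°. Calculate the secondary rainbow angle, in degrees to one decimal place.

50.4°

cos²i = (1.77156 − 1)/8 = 0.09645; i = arccos(0.31056) = 71.907°.
sin r = sin 71.907°/1.331 = 0.71417; r = 45.575°.
D_min = 2·71.907° − 6·45.575° + 360° = 230.365°.
Rainbow angle = D_min − 180° = 50.365°.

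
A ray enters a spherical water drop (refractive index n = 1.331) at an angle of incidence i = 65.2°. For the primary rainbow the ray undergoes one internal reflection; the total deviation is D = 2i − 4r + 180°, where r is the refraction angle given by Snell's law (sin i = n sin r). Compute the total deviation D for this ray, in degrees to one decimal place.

138.4°

sin r = sin 65.2° / 1.331 = 0.9078/1.331 = 0.6820; r = 43.00°.
D = 2·65.2° − 4·43.00° + 180° = 130.40° − 172.01° + 180° = 138.39°.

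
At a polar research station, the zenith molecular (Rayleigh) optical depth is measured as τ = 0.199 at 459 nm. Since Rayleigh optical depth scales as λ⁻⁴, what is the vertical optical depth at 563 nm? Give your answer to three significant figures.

τ(563 nm) = τ(459 nm) × (459/563)⁴ = 0.199 × (0.8153)⁴ = 0.199 × 0.4418 = 0.0879.

0.0879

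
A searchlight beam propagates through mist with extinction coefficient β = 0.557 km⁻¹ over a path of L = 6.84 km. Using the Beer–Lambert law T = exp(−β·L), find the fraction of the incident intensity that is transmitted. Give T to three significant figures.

τ = β·L = 0.557 × 6.84 = 3.8099.
T = exp(−3.8099) = 0.0222.

0.0222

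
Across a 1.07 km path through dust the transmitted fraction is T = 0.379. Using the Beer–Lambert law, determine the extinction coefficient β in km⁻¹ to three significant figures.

0.907 km⁻¹

Beer–Lambert: T = exp(−βL) ⇒ β = −ln(T)/L = −ln(0.379)/1.07 = 0.9702/1.07 = 0.9067 km⁻¹.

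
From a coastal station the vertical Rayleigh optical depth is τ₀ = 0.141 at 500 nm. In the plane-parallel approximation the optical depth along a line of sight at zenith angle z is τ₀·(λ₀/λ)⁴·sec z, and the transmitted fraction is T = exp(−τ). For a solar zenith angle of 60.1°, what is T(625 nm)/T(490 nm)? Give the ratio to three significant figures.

1.21

Airmass: sec 60.1° = 2.0061.
τ(625 nm) = 0.141 × (500/625)⁴ × 2.0061 = 0.141 × 0.4096 × 2.0061 = 0.1159.
τ(490 nm) = 0.141 × (500/490)⁴ × 2.0061 = 0.141 × 1.0842 × 2.0061 = 0.3067.
T(625)/T(490) = exp(τ_B − τ_A) = exp(0.1908) = 1.2102.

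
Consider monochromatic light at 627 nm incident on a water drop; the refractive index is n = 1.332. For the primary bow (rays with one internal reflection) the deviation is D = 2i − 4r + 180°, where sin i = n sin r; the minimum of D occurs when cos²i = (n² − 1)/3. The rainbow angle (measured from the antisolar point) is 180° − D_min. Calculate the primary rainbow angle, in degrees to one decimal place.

42.2°

cos²i = (1.77422 − 1)/3 = 0.25807; i = arccos(0.50801) = 59.469°.
sin r = sin 59.469°/1.332 = 0.64666; r = 40.290°.
D_min = 2·59.469° − 4·40.290° + 180° = 137.776°.
Rainbow angle = 180° − D_min = 42.224°.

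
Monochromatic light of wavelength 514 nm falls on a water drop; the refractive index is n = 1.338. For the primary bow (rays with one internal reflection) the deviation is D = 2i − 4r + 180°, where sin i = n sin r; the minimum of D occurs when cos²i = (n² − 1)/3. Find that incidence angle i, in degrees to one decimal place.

cos²i = (1.338² − 1)/3 = (1.79024 − 1)/3 = 0.26341.
cos i = 0.51324, so i = 59.120°.

59.1°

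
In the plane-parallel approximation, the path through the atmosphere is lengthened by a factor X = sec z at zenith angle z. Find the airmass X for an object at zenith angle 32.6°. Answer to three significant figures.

1.19

X = sec z = 1/cos 32.6° = 1/0.8425 = 1.1870.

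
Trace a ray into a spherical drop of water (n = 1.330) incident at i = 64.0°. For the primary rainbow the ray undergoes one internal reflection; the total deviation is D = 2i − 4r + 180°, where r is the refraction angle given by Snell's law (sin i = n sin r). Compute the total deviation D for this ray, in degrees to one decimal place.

137.9°

sin r = sin 64.0° / 1.330 = 0.8988/1.330 = 0.6758; r = 42.52°.
D = 2·64.0° − 4·42.52° + 180° = 128.00° − 170.06° + 180° = 137.94°.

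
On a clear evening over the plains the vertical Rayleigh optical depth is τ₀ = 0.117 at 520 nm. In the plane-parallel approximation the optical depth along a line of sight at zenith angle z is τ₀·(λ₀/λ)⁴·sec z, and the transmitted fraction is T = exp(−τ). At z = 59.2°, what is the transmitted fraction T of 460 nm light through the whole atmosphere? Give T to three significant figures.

sec 59.2° = 1.9530.
τ = 0.117 × (520/460)⁴ × 1.9530 = 0.117 × 1.6330 × 1.9530 = 0.3731.
T = exp(−0.3731) = 0.6886.

0.689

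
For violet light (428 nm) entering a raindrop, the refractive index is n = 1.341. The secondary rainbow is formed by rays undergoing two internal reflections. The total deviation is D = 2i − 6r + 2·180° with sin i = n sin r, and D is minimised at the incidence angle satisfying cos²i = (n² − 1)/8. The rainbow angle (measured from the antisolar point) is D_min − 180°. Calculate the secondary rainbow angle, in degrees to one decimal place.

53.0°

cos²i = (1.79828 − 1)/8 = 0.09979; i = arccos(0.31589) = 71.586°.
sin r = sin 71.586°/1.341 = 0.70753; r = 45.034°.
D_min = 2·71.586° − 6·45.034° + 360° = 232.966°.
Rainbow angle = D_min − 180° = 52.966°.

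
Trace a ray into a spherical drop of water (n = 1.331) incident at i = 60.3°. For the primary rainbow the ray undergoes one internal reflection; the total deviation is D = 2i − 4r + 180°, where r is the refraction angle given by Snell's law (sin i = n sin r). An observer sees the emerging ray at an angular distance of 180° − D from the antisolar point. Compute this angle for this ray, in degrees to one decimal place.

sin r = sin 60.3° / 1.331 = 0.8686/1.331 = 0.6526; r = 40.74°.
D = 2·60.3° − 4·40.74° + 180° = 120.60° − 162.96° + 180° = 137.64°.
Angle from antisolar point = 180° − D = 42.36°.

42.4°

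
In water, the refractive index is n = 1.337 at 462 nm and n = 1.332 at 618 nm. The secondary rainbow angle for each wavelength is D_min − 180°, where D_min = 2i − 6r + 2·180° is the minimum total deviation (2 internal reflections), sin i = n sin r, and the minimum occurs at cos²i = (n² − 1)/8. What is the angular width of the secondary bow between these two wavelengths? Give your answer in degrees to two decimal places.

1.31°

At 462 nm (n = 1.337): cos²i = 0.09845 → i = 71.714°, r = 45.249°, D_min = 231.934°, rainbow angle = 51.934°.
At 618 nm (n = 1.332): cos²i = 0.09678 → i = 71.875°, r = 45.520°, D_min = 230.628°, rainbow angle = 50.628°.
Angular width = |51.934° − 50.628°| = 1.305°.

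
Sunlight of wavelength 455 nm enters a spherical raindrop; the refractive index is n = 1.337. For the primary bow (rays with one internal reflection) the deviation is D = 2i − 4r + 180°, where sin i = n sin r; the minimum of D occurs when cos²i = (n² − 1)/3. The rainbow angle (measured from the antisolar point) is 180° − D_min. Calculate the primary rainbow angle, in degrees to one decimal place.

cos²i = (1.78757 − 1)/3 = 0.26252; i = arccos(0.51237) = 59.178°.
sin r = sin 59.178°/1.337 = 0.64231; r = 39.964°.
D_min = 2·59.178° − 4·39.964° + 180° = 138.500°.
Rainbow angle = 180° − D_min = 41.500°.

41.5°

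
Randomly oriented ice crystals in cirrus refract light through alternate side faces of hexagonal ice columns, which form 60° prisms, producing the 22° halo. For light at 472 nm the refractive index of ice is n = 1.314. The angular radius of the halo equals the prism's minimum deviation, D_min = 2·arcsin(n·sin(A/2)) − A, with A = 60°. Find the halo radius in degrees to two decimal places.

22.14°

n·sin(A/2) = 1.314 × sin 30° = 1.314 × 0.5000 = 0.6570.
D_min = 2·arcsin(0.6570) − 60° = 2 × 41.071° − 60° = 22.143°.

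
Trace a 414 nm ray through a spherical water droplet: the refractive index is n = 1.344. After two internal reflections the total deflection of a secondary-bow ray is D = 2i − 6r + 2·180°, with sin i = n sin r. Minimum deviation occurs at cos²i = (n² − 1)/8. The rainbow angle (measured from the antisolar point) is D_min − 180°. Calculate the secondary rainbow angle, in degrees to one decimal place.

53.7°

cos²i = (1.80634 − 1)/8 = 0.10079; i = arccos(0.31748) = 71.490°.
sin r = sin 71.490°/1.344 = 0.70555; r = 44.874°.
D_min = 2·71.490° − 6·44.874° + 360° = 233.733°.
Rainbow angle = D_min − 180° = 53.733°.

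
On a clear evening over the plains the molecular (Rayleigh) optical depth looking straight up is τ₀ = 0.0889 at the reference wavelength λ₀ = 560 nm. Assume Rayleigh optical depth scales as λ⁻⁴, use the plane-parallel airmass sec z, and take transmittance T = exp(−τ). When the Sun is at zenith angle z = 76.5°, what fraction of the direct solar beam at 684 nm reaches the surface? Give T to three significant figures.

sec 76.5° = 4.2837.
τ = 0.0889 × (560/684)⁴ × 4.2837 = 0.0889 × 0.4493 × 4.2837 = 0.1711.
T = exp(−0.1711) = 0.8427.

0.843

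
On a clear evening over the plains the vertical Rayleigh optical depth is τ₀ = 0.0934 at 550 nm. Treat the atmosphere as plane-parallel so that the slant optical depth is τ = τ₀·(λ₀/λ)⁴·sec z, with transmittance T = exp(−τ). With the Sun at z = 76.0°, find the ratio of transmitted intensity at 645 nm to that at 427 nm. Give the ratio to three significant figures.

2.36

Airmass: sec 76.0° = 4.1336.
τ(645 nm) = 0.0934 × (550/645)⁴ × 4.1336 = 0.0934 × 0.5287 × 4.1336 = 0.2041.
τ(427 nm) = 0.0934 × (550/427)⁴ × 4.1336 = 0.0934 × 2.7526 × 4.1336 = 1.0627.
T(645)/T(427) = exp(τ_B − τ_A) = exp(0.8586) = 2.3598.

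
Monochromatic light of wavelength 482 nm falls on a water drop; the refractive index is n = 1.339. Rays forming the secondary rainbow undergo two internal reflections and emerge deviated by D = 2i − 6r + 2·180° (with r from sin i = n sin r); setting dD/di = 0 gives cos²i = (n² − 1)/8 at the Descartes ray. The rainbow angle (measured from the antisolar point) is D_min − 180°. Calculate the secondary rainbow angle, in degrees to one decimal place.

cos²i = (1.79292 − 1)/8 = 0.09912; i = arccos(0.31483) = 71.650°.
sin r = sin 71.650°/1.339 = 0.70885; r = 45.141°.
D_min = 2·71.650° − 6·45.141° + 360° = 232.451°.
Rainbow angle = D_min − 180° = 52.451°.

52.5°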